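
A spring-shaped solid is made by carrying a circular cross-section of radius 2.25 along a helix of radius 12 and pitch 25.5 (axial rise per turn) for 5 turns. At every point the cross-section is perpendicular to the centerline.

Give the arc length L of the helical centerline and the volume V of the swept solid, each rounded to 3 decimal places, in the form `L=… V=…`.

2πR = 2π·12 = 75.398224
per-turn = √(75.398224² + 25.5²) = √(5684.8921 + 650.25) = √6335.1421 = 79.593606
L = 5 × 79.593606 = 397.968031
V = π·2.25² × L = 15.904313 × 397.968031 = 6329.408046

L=397.968 V=6329.408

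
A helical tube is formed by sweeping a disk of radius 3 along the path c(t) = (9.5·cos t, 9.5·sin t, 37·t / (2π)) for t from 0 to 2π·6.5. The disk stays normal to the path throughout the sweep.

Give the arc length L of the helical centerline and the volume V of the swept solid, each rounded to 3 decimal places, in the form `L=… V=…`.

2πR = 2π·9.5 = 59.690260
per-turn = √(59.690260² + 37²) = √(3562.9272 + 1369) = √4931.9272 = 70.227681
L = 6.5 × 70.227681 = 456.479927
V = π·3² × L = 28.274334 × 456.479927 = 12906.665866

L=456.480 V=12906.666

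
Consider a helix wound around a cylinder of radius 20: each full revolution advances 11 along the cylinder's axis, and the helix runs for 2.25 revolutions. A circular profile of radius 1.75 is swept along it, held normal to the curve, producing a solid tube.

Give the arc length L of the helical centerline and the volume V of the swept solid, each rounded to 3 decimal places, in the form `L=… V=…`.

L=283.825 V=2730.712

2πR = 2π·20 = 125.663706
per-turn = √(125.663706² + 11²) = √(15791.3670 + 121) = √15912.3670 = 126.144231
L = 2.25 × 126.144231 = 283.824520
V = π·1.75² × L = 9.621128 × 283.824520 = 2730.711895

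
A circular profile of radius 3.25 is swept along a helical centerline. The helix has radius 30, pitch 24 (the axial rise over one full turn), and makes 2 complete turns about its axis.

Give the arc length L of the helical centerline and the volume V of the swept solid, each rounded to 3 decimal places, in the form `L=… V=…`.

2πR = 2π·30 = 188.495559
per-turn = √(188.495559² + 24²) = √(35530.5758 + 576) = √36106.5758 = 190.017304
L = 2 × 190.017304 = 380.034608
V = π·3.25² × L = 33.183072 × 380.034608 = 12610.715917

L=380.035 V=12610.716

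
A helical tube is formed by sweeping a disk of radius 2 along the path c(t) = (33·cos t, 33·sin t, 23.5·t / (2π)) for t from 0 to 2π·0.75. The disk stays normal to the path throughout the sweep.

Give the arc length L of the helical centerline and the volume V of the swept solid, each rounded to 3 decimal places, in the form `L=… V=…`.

L=156.504 V=1966.693

2πR = 2π·33 = 207.345115
per-turn = √(207.345115² + 23.5²) = √(42991.9968 + 552.25) = √43544.2468 = 208.672583
L = 0.75 × 208.672583 = 156.504437
V = π·2² × L = 12.566371 × 156.504437 = 1966.692758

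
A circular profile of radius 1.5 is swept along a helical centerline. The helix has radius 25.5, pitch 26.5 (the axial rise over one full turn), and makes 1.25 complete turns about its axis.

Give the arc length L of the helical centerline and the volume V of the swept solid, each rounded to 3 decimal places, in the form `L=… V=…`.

2πR = 2π·25.5 = 160.221225
per-turn = √(160.221225² + 26.5²) = √(25670.8410 + 702.25) = √26373.0910 = 162.397940
L = 1.25 × 162.397940 = 202.997426
V = π·1.5² × L = 7.068583 × 202.997426 = 1434.904246

L=202.997 V=1434.904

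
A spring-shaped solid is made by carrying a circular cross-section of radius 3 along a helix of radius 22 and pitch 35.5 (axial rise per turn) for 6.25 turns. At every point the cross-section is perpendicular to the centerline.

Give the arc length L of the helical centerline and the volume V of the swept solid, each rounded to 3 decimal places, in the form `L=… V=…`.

2πR = 2π·22 = 138.230077
per-turn = √(138.230077² + 35.5²) = √(19107.5541 + 1260.25) = √20367.8041 = 142.715816
L = 6.25 × 142.715816 = 891.973850
V = π·3² × L = 28.274334 × 891.973850 = 25219.966439

L=891.974 V=25219.966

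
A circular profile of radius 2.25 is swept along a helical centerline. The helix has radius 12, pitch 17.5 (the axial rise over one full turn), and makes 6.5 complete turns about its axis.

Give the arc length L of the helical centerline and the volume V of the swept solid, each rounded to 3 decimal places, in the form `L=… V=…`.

2πR = 2π·12 = 75.398224
per-turn = √(75.398224² + 17.5²) = √(5684.8921 + 306.25) = √5991.1421 = 77.402469
L = 6.5 × 77.402469 = 503.116045
V = π·2.25² × L = 15.904313 × 503.116045 = 8001.714966

L=503.116 V=8001.715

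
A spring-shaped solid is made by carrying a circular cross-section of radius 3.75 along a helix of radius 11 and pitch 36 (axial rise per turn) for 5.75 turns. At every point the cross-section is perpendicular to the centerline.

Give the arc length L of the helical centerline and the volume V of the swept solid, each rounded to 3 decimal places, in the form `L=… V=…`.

2πR = 2π·11 = 69.115038
per-turn = √(69.115038² + 36²) = √(4776.8885 + 1296) = √6072.8885 = 77.928740
L = 5.75 × 77.928740 = 448.090255
V = π·3.75² × L = 44.178647 × 448.090255 = 19796.021081

L=448.090 V=19796.021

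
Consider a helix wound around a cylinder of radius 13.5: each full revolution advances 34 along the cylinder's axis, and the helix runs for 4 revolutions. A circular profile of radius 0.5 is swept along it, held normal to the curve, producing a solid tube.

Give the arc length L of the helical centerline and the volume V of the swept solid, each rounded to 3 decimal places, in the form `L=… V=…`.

2πR = 2π·13.5 = 84.823002
per-turn = √(84.823002² + 34²) = √(7194.9416 + 1156) = √8350.9416 = 91.383487
L = 4 × 91.383487 = 365.533946
V = π·0.5² × L = 0.785398 × 365.533946 = 287.089690

L=365.534 V=287.090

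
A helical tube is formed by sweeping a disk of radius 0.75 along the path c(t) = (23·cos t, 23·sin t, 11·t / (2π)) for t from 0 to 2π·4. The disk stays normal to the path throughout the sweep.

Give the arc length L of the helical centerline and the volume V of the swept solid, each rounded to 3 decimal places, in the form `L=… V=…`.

2πR = 2π·23 = 144.513262
per-turn = √(144.513262² + 11²) = √(20884.0829 + 121) = √21005.0829 = 144.931304
L = 4 × 144.931304 = 579.725216
V = π·0.75² × L = 1.767146 × 579.725216 = 1024.459021

L=579.725 V=1024.459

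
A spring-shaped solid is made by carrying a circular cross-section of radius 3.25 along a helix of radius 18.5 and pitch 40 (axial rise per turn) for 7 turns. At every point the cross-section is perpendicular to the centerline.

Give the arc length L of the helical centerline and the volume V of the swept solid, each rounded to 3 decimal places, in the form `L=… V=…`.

L=860.502 V=28554.086

2πR = 2π·18.5 = 116.238928
per-turn = √(116.238928² + 40²) = √(13511.4884 + 1600) = √15111.4884 = 122.928794
L = 7 × 122.928794 = 860.501559
V = π·3.25² × L = 33.183072 × 860.501559 = 28554.085532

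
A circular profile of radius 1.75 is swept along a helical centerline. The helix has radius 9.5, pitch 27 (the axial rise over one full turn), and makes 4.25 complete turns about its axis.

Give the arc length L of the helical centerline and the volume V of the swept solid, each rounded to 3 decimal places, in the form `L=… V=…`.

L=278.429 V=2678.805

2πR = 2π·9.5 = 59.690260
per-turn = √(59.690260² + 27²) = √(3562.9272 + 729) = √4291.9272 = 65.512802
L = 4.25 × 65.512802 = 278.429407
V = π·1.75² × L = 9.621128 × 278.429407 = 2678.804828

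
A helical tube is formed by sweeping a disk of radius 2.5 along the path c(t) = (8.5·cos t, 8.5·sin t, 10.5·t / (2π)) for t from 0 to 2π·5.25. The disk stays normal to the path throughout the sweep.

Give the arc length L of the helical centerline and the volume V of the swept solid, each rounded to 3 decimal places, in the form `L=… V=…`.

2πR = 2π·8.5 = 53.407075
per-turn = √(53.407075² + 10.5²) = √(2852.3157 + 110.25) = √2962.5657 = 54.429456
L = 5.25 × 54.429456 = 285.754644
V = π·2.5² × L = 19.634954 × 285.754644 = 5610.779306

L=285.755 V=5610.779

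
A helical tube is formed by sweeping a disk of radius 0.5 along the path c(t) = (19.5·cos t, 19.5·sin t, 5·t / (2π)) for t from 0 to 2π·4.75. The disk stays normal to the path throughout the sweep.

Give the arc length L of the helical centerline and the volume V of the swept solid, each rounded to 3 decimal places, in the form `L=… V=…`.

2πR = 2π·19.5 = 122.522113
per-turn = √(122.522113² + 5²) = √(15011.6683 + 25) = √15036.6683 = 122.624093
L = 4.75 × 122.624093 = 582.464444
V = π·0.5² × L = 0.785398 × 582.464444 = 457.466504

L=582.464 V=457.467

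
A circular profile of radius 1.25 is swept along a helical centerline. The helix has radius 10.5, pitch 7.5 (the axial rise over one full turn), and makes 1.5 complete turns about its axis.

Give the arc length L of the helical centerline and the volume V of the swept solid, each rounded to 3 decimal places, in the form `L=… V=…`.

L=99.598 V=488.898

2πR = 2π·10.5 = 65.973446
per-turn = √(65.973446² + 7.5²) = √(4352.4955 + 56.25) = √4408.7455 = 66.398385
L = 1.5 × 66.398385 = 99.597578
V = π·1.25² × L = 4.908739 × 99.597578 = 488.898466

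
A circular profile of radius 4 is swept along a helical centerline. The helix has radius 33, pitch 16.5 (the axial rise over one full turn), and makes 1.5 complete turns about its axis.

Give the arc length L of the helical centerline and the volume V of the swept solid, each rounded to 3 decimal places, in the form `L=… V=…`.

2πR = 2π·33 = 207.345115
per-turn = √(207.345115² + 16.5²) = √(42991.9968 + 272.25) = √43264.2468 = 208.000593
L = 1.5 × 208.000593 = 312.000890
V = π·4² × L = 50.265482 × 312.000890 = 15682.875253

L=312.001 V=15682.875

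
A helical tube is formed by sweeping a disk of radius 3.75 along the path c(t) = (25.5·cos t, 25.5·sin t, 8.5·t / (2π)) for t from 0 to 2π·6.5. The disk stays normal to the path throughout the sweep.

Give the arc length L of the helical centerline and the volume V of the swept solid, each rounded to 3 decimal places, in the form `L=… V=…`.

L=1042.902 V=46074.020

2πR = 2π·25.5 = 160.221225
per-turn = √(160.221225² + 8.5²) = √(25670.8410 + 72.25) = √25743.0910 = 160.446536
L = 6.5 × 160.446536 = 1042.902487
V = π·3.75² × L = 44.178647 × 1042.902487 = 46074.020493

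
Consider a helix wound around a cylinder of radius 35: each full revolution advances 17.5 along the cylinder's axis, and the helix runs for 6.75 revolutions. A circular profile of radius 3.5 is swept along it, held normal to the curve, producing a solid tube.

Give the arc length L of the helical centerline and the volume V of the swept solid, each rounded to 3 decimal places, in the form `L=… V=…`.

2πR = 2π·35 = 219.911486
per-turn = √(219.911486² + 17.5²) = √(48361.0616 + 306.25) = √48667.3116 = 220.606690
L = 6.75 × 220.606690 = 1489.095156
V = π·3.5² × L = 38.484510 × 1489.095156 = 57307.097426

L=1489.095 V=57307.097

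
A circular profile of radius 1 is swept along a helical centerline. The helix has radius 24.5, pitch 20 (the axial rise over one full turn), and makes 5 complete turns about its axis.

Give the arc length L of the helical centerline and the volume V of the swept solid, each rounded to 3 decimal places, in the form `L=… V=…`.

L=776.159 V=2438.376

2πR = 2π·24.5 = 153.938040
per-turn = √(153.938040² + 20²) = √(23696.9202 + 400) = √24096.9202 = 155.231827
L = 5 × 155.231827 = 776.159136
V = π·1² × L = 3.141593 × 776.159136 = 2438.375839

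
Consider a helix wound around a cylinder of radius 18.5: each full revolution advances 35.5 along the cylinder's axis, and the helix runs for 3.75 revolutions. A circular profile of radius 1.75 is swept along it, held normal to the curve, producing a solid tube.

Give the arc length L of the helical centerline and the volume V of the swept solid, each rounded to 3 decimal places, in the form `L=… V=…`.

L=455.771 V=4385.035

2πR = 2π·18.5 = 116.238928
per-turn = √(116.238928² + 35.5²) = √(13511.4884 + 1260.25) = √14771.7384 = 121.539041
L = 3.75 × 121.539041 = 455.771403
V = π·1.75² × L = 9.621128 × 455.771403 = 4385.034778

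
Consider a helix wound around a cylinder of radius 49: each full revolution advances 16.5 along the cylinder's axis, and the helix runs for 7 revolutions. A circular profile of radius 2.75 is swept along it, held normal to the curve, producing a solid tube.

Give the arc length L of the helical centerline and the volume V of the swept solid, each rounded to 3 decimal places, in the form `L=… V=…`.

2πR = 2π·49 = 307.876080
per-turn = √(307.876080² + 16.5²) = √(94787.6807 + 272.25) = √95059.9307 = 308.317905
L = 7 × 308.317905 = 2158.225336
V = π·2.75² × L = 23.758294 × 2158.225336 = 51275.753016

L=2158.225 V=51275.753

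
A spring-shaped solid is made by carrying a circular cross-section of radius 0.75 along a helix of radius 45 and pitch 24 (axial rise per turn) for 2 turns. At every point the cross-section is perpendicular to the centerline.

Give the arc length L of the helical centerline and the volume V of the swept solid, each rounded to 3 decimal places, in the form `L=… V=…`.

L=567.520 V=1002.891

2πR = 2π·45 = 282.743339
per-turn = √(282.743339² + 24²) = √(79943.7956 + 576) = √80519.7956 = 283.760102
L = 2 × 283.760102 = 567.520205
V = π·0.75² × L = 1.767146 × 567.520205 = 1002.890984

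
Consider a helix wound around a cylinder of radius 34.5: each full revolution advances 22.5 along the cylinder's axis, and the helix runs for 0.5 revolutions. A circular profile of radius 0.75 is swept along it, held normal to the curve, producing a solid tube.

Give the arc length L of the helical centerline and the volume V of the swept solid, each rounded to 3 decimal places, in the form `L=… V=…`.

L=108.967 V=192.561

2πR = 2π·34.5 = 216.769893
per-turn = √(216.769893² + 22.5²) = √(46989.1866 + 506.25) = √47495.4366 = 217.934478
L = 0.5 × 217.934478 = 108.967239
V = π·0.75² × L = 1.767146 × 108.967239 = 192.561006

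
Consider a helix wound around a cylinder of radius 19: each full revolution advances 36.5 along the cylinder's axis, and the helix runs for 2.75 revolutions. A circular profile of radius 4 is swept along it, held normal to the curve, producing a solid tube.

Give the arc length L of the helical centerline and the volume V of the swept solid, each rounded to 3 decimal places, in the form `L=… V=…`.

2πR = 2π·19 = 119.380521
per-turn = √(119.380521² + 36.5²) = √(14251.7088 + 1332.25) = √15583.9588 = 124.835727
L = 2.75 × 124.835727 = 343.298249
V = π·4² × L = 50.265482 × 343.298249 = 17256.052136

L=343.298 V=17256.052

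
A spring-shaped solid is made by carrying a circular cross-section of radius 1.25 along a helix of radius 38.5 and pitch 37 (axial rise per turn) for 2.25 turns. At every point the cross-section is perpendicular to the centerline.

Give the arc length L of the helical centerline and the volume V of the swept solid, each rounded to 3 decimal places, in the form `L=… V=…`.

2πR = 2π·38.5 = 241.902634
per-turn = √(241.902634² + 37²) = √(58516.8845 + 1369) = √59885.8845 = 244.715926
L = 2.25 × 244.715926 = 550.610834
V = π·1.25² × L = 4.908739 × 550.610834 = 2702.804610

L=550.611 V=2702.805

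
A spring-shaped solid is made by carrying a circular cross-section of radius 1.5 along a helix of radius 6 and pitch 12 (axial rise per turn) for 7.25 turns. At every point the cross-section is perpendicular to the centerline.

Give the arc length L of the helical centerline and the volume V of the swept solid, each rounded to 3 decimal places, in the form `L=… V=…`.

L=286.831 V=2027.489

2πR = 2π·6 = 37.699112
per-turn = √(37.699112² + 12²) = √(1421.2230 + 144) = √1565.2230 = 39.562900
L = 7.25 × 39.562900 = 286.831023
V = π·1.5² × L = 7.068583 × 286.831023 = 2027.489027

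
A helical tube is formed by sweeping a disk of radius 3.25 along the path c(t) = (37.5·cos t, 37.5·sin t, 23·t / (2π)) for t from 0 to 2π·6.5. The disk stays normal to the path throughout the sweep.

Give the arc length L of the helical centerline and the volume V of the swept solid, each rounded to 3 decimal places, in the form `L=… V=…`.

2πR = 2π·37.5 = 235.619449
per-turn = √(235.619449² + 23²) = √(55516.5248 + 529) = √56045.5248 = 236.739360
L = 6.5 × 236.739360 = 1538.805843
V = π·3.25² × L = 33.183072 × 1538.805843 = 51062.305687

L=1538.806 V=51062.306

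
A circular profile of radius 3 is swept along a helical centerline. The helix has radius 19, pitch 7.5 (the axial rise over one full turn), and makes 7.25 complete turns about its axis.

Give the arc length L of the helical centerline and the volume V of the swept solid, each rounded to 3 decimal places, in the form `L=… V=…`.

2πR = 2π·19 = 119.380521
per-turn = √(119.380521² + 7.5²) = √(14251.7088 + 56.25) = √14307.9588 = 119.615880
L = 7.25 × 119.615880 = 867.215130
V = π·3² × L = 28.274334 × 867.215130 = 24519.930139

L=867.215 V=24519.930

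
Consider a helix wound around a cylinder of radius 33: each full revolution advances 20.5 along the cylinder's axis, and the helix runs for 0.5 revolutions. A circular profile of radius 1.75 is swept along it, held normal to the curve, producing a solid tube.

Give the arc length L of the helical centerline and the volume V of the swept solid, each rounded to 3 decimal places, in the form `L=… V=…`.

2πR = 2π·33 = 207.345115
per-turn = √(207.345115² + 20.5²) = √(42991.9968 + 420.25) = √43412.2468 = 208.356058
L = 0.5 × 208.356058 = 104.178029
V = π·1.75² × L = 9.621128 × 104.178029 = 1002.310098

L=104.178 V=1002.310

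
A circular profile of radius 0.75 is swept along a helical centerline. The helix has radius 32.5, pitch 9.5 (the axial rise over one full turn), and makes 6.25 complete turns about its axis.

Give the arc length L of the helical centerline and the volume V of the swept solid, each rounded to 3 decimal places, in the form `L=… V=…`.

2πR = 2π·32.5 = 204.203522
per-turn = √(204.203522² + 9.5²) = √(41699.0786 + 90.25) = √41789.3286 = 204.424384
L = 6.25 × 204.424384 = 1277.652397
V = π·0.75² × L = 1.767146 × 1277.652397 = 2257.798154

L=1277.652 V=2257.798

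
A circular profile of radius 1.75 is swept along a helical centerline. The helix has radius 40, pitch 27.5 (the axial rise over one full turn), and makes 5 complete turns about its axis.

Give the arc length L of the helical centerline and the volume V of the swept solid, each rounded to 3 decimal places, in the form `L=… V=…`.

2πR = 2π·40 = 251.327412
per-turn = √(251.327412² + 27.5²) = √(63165.4682 + 756.25) = √63921.7182 = 252.827447
L = 5 × 252.827447 = 1264.137237
V = π·1.75² × L = 9.621128 × 1264.137237 = 12162.425537

L=1264.137 V=12162.426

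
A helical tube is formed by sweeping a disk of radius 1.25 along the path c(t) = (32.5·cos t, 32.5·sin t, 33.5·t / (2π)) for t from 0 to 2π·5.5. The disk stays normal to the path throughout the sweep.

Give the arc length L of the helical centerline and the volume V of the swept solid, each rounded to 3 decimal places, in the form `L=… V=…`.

L=1138.132 V=5586.794

2πR = 2π·32.5 = 204.203522
per-turn = √(204.203522² + 33.5²) = √(41699.0786 + 1122.25) = √42821.3286 = 206.933150
L = 5.5 × 206.933150 = 1138.132325
V = π·1.25² × L = 4.908739 × 1138.132325 = 5586.793988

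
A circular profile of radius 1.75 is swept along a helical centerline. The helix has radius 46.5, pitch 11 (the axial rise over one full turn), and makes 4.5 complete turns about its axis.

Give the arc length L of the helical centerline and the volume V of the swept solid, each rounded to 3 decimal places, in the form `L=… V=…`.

L=1315.688 V=12658.402

2πR = 2π·46.5 = 292.168117
per-turn = √(292.168117² + 11²) = √(85362.2085 + 121) = √85483.2085 = 292.375116
L = 4.5 × 292.375116 = 1315.688022
V = π·1.75² × L = 9.621128 × 1315.688022 = 12658.402213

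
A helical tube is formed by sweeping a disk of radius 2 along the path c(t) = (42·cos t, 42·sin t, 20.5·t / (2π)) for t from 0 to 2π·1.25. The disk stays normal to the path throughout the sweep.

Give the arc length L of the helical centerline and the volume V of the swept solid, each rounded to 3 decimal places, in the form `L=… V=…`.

2πR = 2π·42 = 263.893783
per-turn = √(263.893783² + 20.5²) = √(69639.9287 + 420.25) = √70060.1787 = 264.688834
L = 1.25 × 264.688834 = 330.861042
V = π·2² × L = 12.566371 × 330.861042 = 4157.722476

L=330.861 V=4157.722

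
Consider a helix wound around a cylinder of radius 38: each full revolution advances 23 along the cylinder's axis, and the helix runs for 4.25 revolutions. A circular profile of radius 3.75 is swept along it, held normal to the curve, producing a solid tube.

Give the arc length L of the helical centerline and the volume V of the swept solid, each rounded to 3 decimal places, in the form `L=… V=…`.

L=1019.432 V=45037.114

2πR = 2π·38 = 238.761042
per-turn = √(238.761042² + 23²) = √(57006.8350 + 529) = √57535.8350 = 239.866286
L = 4.25 × 239.866286 = 1019.431714
V = π·3.75² × L = 44.178647 × 1019.431714 = 45037.113530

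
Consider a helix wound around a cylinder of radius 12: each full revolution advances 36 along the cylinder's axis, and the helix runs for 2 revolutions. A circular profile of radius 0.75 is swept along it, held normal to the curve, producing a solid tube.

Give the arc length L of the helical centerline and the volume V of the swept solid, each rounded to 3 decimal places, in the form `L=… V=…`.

2πR = 2π·12 = 75.398224
per-turn = √(75.398224² + 36²) = √(5684.8921 + 1296) = √6980.8921 = 83.551733
L = 2 × 83.551733 = 167.103467
V = π·0.75² × L = 1.767146 × 167.103467 = 295.296200

L=167.103 V=295.296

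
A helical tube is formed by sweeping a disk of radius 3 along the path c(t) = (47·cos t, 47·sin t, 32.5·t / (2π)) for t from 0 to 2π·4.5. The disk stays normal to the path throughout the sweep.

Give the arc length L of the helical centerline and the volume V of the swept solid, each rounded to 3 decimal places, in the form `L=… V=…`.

L=1336.917 V=37800.442

2πR = 2π·47 = 295.309709
per-turn = √(295.309709² + 32.5²) = √(87207.8245 + 1056.25) = √88264.0745 = 297.092704
L = 4.5 × 297.092704 = 1336.917166
V = π·3² × L = 28.274334 × 1336.917166 = 37800.442321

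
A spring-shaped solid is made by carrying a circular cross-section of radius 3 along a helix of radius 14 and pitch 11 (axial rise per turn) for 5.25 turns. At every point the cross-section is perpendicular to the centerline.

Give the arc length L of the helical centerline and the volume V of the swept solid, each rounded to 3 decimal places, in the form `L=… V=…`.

2πR = 2π·14 = 87.964594
per-turn = √(87.964594² + 11²) = √(7737.7699 + 121) = √7858.7699 = 88.649703
L = 5.25 × 88.649703 = 465.410941
V = π·3² × L = 28.274334 × 465.410941 = 13159.184338

L=465.411 V=13159.184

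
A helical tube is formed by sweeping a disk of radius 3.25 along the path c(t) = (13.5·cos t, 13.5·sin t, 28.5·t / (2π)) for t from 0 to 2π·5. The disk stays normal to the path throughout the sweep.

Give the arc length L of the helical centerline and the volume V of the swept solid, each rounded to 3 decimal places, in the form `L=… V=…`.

L=447.415 V=14846.590

2πR = 2π·13.5 = 84.823002
per-turn = √(84.823002² + 28.5²) = √(7194.9416 + 812.25) = √8007.1916 = 89.482912
L = 5 × 89.482912 = 447.414562
V = π·3.25² × L = 33.183072 × 447.414562 = 14846.589802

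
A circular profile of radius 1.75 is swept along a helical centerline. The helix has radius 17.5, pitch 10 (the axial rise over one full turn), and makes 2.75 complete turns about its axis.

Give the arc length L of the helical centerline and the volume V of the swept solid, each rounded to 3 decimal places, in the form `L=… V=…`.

L=303.626 V=2921.227

2πR = 2π·17.5 = 109.955743
per-turn = √(109.955743² + 10²) = √(12090.2654 + 100) = √12190.2654 = 110.409535
L = 2.75 × 110.409535 = 303.626221
V = π·1.75² × L = 9.621128 × 303.626221 = 2921.226584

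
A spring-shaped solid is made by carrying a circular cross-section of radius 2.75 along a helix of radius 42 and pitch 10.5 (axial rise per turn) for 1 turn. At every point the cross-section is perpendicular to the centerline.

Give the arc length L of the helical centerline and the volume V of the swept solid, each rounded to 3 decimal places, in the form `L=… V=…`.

2πR = 2π·42 = 263.893783
per-turn = √(263.893783² + 10.5²) = √(69639.9287 + 110.25) = √69750.1787 = 264.102591
L = 1 × 264.102591 = 264.102591
V = π·2.75² × L = 23.758294 × 264.102591 = 6274.627124

L=264.103 V=6274.627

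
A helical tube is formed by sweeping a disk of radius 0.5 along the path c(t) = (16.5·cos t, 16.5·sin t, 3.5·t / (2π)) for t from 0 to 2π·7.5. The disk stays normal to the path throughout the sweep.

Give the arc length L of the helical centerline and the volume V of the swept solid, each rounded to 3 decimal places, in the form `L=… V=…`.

2πR = 2π·16.5 = 103.672558
per-turn = √(103.672558² + 3.5²) = √(10747.9992 + 12.25) = √10760.2492 = 103.731621
L = 7.5 × 103.731621 = 777.987157
V = π·0.5² × L = 0.785398 × 777.987157 = 611.029685

L=777.987 V=611.030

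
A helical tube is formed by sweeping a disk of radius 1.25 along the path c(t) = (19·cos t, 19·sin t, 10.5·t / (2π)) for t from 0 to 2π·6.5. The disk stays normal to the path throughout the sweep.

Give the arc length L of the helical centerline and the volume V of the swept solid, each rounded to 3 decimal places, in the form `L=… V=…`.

2πR = 2π·19 = 119.380521
per-turn = √(119.380521² + 10.5²) = √(14251.7088 + 110.25) = √14361.9588 = 119.841390
L = 6.5 × 119.841390 = 778.969035
V = π·1.25² × L = 4.908739 × 778.969035 = 3823.755309

L=778.969 V=3823.755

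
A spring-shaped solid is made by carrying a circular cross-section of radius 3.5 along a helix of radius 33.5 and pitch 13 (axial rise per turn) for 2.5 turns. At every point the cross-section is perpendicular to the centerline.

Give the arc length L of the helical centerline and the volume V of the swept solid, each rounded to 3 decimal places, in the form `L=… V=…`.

2πR = 2π·33.5 = 210.486708
per-turn = √(210.486708² + 13²) = √(44304.6542 + 169) = √44473.6542 = 210.887776
L = 2.5 × 210.887776 = 527.219441
V = π·3.5² × L = 38.484510 × 527.219441 = 20289.781835

L=527.219 V=20289.782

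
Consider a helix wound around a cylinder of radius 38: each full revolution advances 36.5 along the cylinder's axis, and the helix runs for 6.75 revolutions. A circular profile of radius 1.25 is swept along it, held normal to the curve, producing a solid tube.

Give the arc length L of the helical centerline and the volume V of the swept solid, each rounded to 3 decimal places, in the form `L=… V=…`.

2πR = 2π·38 = 238.761042
per-turn = √(238.761042² + 36.5²) = √(57006.8350 + 1332.25) = √58339.0850 = 241.534853
L = 6.75 × 241.534853 = 1630.360255
V = π·1.25² × L = 4.908739 × 1630.360255 = 8003.012187

L=1630.360 V=8003.012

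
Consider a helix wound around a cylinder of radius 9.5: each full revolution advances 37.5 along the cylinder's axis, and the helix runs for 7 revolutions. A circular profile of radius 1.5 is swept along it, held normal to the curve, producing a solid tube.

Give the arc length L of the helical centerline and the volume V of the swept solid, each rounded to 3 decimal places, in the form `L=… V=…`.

2πR = 2π·9.5 = 59.690260
per-turn = √(59.690260² + 37.5²) = √(3562.9272 + 1406.25) = √4969.1772 = 70.492391
L = 7 × 70.492391 = 493.446737
V = π·1.5² × L = 7.068583 × 493.446737 = 3487.969449

L=493.447 V=3487.969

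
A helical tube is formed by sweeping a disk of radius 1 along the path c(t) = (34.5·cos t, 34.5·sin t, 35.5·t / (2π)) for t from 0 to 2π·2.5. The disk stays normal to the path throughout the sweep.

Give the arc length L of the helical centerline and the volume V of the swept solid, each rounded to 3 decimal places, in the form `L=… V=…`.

L=549.144 V=1725.186

2πR = 2π·34.5 = 216.769893
per-turn = √(216.769893² + 35.5²) = √(46989.1866 + 1260.25) = √48249.4366 = 219.657544
L = 2.5 × 219.657544 = 549.143860
V = π·1² × L = 3.141593 × 549.143860 = 1725.186315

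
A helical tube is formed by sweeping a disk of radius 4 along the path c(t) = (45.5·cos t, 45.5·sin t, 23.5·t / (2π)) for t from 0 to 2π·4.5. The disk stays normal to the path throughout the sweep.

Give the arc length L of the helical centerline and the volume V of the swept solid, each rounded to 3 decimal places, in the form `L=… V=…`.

2πR = 2π·45.5 = 285.884931
per-turn = √(285.884931² + 23.5²) = √(81730.1940 + 552.25) = √82282.4440 = 286.849166
L = 4.5 × 286.849166 = 1290.821247
V = π·4² × L = 50.265482 × 1290.821247 = 64883.752751

L=1290.821 V=64883.753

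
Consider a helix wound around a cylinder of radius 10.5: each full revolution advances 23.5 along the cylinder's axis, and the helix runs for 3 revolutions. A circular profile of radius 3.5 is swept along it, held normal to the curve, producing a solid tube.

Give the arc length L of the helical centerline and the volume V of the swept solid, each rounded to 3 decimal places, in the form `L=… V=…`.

2πR = 2π·10.5 = 65.973446
per-turn = √(65.973446² + 23.5²) = √(4352.4955 + 552.25) = √4904.7455 = 70.033889
L = 3 × 70.033889 = 210.101666
V = π·3.5² × L = 38.484510 × 210.101666 = 8085.659650

L=210.102 V=8085.660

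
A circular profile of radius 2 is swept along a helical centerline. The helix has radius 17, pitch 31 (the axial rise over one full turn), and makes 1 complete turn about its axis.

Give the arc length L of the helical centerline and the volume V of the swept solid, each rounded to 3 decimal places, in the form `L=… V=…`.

2πR = 2π·17 = 106.814150
per-turn = √(106.814150² + 31²) = √(11409.2627 + 961) = √12370.2627 = 111.221683
L = 1 × 111.221683 = 111.221683
V = π·2² × L = 12.566371 × 111.221683 = 1397.652884

L=111.222 V=1397.653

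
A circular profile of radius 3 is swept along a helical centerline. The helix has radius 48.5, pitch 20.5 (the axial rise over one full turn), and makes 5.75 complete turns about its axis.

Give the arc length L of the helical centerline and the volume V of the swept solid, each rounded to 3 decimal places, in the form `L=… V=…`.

2πR = 2π·48.5 = 304.734487
per-turn = √(304.734487² + 20.5²) = √(92863.1078 + 420.25) = √93283.3578 = 305.423244
L = 5.75 × 305.423244 = 1756.183651
V = π·3² × L = 28.274334 × 1756.183651 = 49654.922919

L=1756.184 V=49654.923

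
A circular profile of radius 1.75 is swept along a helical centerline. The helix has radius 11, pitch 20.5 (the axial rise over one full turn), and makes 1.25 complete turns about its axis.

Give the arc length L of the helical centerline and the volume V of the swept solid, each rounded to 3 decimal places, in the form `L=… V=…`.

2πR = 2π·11 = 69.115038
per-turn = √(69.115038² + 20.5²) = √(4776.8885 + 420.25) = √5197.1385 = 72.091182
L = 1.25 × 72.091182 = 90.113978
V = π·1.75² × L = 9.621128 × 90.113978 = 866.998068

L=90.114 V=866.998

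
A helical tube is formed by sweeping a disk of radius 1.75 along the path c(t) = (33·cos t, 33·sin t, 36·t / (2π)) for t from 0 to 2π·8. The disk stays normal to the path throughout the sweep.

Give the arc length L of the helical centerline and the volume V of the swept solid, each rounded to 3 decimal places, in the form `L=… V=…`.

2πR = 2π·33 = 207.345115
per-turn = √(207.345115² + 36²) = √(42991.9968 + 1296) = √44287.9968 = 210.447135
L = 8 × 210.447135 = 1683.577083
V = π·1.75² × L = 9.621128 × 1683.577083 = 16197.909771

L=1683.577 V=16197.910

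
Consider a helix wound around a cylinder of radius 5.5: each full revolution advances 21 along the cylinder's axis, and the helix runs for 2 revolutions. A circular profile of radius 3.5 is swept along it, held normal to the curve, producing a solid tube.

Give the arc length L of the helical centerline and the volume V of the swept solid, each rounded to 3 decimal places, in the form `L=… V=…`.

L=80.876 V=3112.464

2πR = 2π·5.5 = 34.557519
per-turn = √(34.557519² + 21²) = √(1194.2221 + 441) = √1635.2221 = 40.437880
L = 2 × 40.437880 = 80.875760
V = π·3.5² × L = 38.484510 × 80.875760 = 3112.463989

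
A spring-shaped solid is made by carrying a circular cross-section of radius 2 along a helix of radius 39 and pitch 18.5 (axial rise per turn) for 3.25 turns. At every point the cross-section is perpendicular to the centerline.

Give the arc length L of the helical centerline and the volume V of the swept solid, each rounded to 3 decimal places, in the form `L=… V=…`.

L=798.660 V=10036.259

2πR = 2π·39 = 245.044227
per-turn = √(245.044227² + 18.5²) = √(60046.6732 + 342.25) = √60388.9232 = 245.741578
L = 3.25 × 245.741578 = 798.660129
V = π·2² × L = 12.566371 × 798.660129 = 10036.259171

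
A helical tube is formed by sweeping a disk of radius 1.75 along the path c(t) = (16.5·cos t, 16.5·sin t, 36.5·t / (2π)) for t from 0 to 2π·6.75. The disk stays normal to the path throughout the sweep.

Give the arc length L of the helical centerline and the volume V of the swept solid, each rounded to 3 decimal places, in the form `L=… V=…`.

2πR = 2π·16.5 = 103.672558
per-turn = √(103.672558² + 36.5²) = √(10747.9992 + 1332.25) = √12080.2492 = 109.910187
L = 6.75 × 109.910187 = 741.893762
V = π·1.75² × L = 9.621128 × 741.893762 = 7137.854475

L=741.894 V=7137.854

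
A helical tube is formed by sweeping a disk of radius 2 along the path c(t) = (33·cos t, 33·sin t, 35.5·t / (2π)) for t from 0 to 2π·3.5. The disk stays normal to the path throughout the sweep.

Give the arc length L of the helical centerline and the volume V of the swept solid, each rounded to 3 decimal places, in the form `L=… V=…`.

L=736.268 V=9252.212

2πR = 2π·33 = 207.345115
per-turn = √(207.345115² + 35.5²) = √(42991.9968 + 1260.25) = √44252.2468 = 210.362180
L = 3.5 × 210.362180 = 736.267630
V = π·2² × L = 12.566371 × 736.267630 = 9252.211910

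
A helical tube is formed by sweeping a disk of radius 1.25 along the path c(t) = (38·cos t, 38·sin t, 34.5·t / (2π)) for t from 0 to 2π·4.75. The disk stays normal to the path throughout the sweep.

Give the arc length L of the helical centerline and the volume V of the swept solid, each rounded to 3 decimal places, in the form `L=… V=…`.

L=1145.893 V=5624.891

2πR = 2π·38 = 238.761042
per-turn = √(238.761042² + 34.5²) = √(57006.8350 + 1190.25) = √58197.0850 = 241.240720
L = 4.75 × 241.240720 = 1145.893420
V = π·1.25² × L = 4.908739 × 1145.893420 = 5624.891174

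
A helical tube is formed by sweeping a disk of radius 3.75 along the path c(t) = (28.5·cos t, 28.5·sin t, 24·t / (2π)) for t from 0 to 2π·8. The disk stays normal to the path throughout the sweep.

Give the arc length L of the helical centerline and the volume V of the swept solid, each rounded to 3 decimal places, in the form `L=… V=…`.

2πR = 2π·28.5 = 179.070781
per-turn = √(179.070781² + 24²) = √(32066.3447 + 576) = √32642.3447 = 180.671926
L = 8 × 180.671926 = 1445.375405
V = π·3.75² × L = 44.178647 × 1445.375405 = 63854.729344

L=1445.375 V=63854.729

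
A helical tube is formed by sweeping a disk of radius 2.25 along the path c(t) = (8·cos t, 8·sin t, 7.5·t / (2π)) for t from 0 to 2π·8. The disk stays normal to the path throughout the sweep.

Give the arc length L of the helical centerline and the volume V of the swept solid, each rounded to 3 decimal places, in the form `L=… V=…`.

L=406.575 V=6466.303

2πR = 2π·8 = 50.265482
per-turn = √(50.265482² + 7.5²) = √(2526.6187 + 56.25) = √2582.8687 = 50.821932
L = 8 × 50.821932 = 406.575452
V = π·2.25² × L = 15.904313 × 406.575452 = 6466.303176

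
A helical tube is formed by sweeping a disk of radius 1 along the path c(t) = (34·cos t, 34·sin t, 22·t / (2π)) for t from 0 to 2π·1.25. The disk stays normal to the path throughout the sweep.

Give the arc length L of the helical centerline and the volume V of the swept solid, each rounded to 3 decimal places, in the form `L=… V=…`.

L=268.448 V=843.353

2πR = 2π·34 = 213.628300
per-turn = √(213.628300² + 22²) = √(45637.0508 + 484) = √46121.0508 = 214.758122
L = 1.25 × 214.758122 = 268.447652
V = π·1² × L = 3.141593 × 268.447652 = 843.353171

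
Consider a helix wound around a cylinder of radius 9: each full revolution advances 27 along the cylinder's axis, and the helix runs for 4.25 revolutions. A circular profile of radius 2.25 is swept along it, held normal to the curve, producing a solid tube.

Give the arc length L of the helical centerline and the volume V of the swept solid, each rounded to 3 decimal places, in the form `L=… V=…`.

2πR = 2π·9 = 56.548668
per-turn = √(56.548668² + 27²) = √(3197.7518 + 729) = √3926.7518 = 62.663800
L = 4.25 × 62.663800 = 266.321150
V = π·2.25² × L = 15.904313 × 266.321150 = 4235.654875

L=266.321 V=4235.655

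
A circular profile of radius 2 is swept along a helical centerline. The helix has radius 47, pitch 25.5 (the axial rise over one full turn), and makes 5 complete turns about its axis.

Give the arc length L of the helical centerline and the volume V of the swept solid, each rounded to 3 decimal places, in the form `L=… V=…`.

2πR = 2π·47 = 295.309709
per-turn = √(295.309709² + 25.5²) = √(87207.8245 + 650.25) = √87858.0745 = 296.408628
L = 5 × 296.408628 = 1482.043138
V = π·2² × L = 12.566371 × 1482.043138 = 18623.903336

L=1482.043 V=18623.903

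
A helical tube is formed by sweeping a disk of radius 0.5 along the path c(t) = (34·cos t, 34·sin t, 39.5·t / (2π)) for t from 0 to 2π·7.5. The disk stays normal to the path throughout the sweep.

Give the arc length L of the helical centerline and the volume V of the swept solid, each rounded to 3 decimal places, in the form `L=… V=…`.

L=1629.370 V=1279.705

2πR = 2π·34 = 213.628300
per-turn = √(213.628300² + 39.5²) = √(45637.0508 + 1560.25) = √47197.3008 = 217.249398
L = 7.5 × 217.249398 = 1629.370482
V = π·0.5² × L = 0.785398 × 1629.370482 = 1279.704584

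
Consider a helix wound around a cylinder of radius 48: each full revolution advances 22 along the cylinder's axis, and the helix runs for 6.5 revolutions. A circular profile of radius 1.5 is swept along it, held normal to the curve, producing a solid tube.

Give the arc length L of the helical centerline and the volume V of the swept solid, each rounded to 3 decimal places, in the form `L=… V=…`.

L=1965.563 V=13893.743

2πR = 2π·48 = 301.592895
per-turn = √(301.592895² + 22²) = √(90958.2742 + 484) = √91442.2742 = 302.394236
L = 6.5 × 302.394236 = 1965.562536
V = π·1.5² × L = 7.068583 × 1965.562536 = 13893.742853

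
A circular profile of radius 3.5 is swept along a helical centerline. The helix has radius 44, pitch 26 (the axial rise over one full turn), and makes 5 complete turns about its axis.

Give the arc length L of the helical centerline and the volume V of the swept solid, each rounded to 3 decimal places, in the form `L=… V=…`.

2πR = 2π·44 = 276.460154
per-turn = √(276.460154² + 26²) = √(76430.2165 + 676) = √77106.2165 = 277.680061
L = 5 × 277.680061 = 1388.400307
V = π·3.5² × L = 38.484510 × 1388.400307 = 53431.905502

L=1388.400 V=53431.906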